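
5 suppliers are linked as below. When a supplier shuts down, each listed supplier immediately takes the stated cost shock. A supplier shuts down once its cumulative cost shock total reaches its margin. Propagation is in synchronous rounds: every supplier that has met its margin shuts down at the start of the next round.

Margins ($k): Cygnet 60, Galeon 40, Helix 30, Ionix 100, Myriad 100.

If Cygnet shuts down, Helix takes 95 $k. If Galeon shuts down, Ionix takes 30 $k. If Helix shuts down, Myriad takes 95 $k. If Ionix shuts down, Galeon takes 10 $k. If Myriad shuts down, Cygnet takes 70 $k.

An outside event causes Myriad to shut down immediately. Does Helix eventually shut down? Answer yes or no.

yes

Round 1 — Myriad shuts down (initial).
  Cygnet: +70 → 70 ≥ 60
Round 2 — Cygnet shuts down.
  Helix: +95 → 95 ≥ 30
Round 3 — Helix shuts down.
No further shutdowns.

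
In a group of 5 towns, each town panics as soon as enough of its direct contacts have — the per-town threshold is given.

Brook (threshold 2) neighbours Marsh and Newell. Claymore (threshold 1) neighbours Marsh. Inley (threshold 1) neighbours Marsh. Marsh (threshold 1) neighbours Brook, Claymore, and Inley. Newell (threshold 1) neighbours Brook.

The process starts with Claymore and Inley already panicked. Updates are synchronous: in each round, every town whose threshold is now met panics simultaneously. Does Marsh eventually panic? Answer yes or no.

Round 1 — Claymore, Inley panic (initial).
Round 2 — checking thresholds:
  Marsh: 2 of 3 neighbours ≥ 1, panics.
Round 3 — no new panics; cascade stops.

yes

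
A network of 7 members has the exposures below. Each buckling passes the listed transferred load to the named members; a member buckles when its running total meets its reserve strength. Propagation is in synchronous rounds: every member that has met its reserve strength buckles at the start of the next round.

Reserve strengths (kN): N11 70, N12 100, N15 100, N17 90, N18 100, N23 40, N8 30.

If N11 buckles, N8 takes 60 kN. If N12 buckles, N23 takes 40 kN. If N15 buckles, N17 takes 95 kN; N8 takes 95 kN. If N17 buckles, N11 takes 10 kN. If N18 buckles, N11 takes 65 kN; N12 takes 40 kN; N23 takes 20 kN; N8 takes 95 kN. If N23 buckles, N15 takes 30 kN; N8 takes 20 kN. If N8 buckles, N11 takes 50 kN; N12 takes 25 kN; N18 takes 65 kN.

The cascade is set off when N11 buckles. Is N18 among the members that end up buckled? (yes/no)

Round 1 — N11 buckles (initial).
  N8: +60 → 60 ≥ 30
Round 2 — N8 buckles.
  N12: +25 → 25 < 100
  N18: +65 → 65 < 100
No further bucklings.

no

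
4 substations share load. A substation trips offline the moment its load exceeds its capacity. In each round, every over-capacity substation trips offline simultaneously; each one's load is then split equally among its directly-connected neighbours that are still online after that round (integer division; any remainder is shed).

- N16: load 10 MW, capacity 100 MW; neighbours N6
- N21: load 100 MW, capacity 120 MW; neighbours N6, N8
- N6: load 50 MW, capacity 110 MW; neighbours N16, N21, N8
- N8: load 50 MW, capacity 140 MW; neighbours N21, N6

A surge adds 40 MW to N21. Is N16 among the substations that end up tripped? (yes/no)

no

Round 1 — N21 at 140 > 120. N21 trips offline.
  N21 sheds 140 MW to N6, N8: 70 each.
    N6: 50+70 = 120 > 110
    N8: 50+70 = 120 ≤ 140
Round 2 — N6 trips offline.
  N6 sheds 120 MW to N16, N8: 60 each.
    N16: 10+60 = 70 ≤ 100
    N8: 120+60 = 180 > 140
Round 3 — N8 trips offline.
  N8 sheds 180 MW: no online neighbours, lost.
No further trips.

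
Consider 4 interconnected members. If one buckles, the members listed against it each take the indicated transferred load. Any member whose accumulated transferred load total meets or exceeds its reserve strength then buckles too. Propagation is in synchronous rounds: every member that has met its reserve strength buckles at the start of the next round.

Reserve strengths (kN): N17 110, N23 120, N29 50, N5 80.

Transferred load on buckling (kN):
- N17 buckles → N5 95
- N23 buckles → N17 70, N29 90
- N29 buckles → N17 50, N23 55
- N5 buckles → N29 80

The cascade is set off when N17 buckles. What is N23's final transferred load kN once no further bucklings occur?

Round 1 — N17 buckles (initial).
  N5: +95 → 95 ≥ 80
Round 2 — N5 buckles.
  N29: +80 → 80 ≥ 50
Round 3 — N29 buckles.
  N23: +55 → 55 < 120
No further bucklings.

55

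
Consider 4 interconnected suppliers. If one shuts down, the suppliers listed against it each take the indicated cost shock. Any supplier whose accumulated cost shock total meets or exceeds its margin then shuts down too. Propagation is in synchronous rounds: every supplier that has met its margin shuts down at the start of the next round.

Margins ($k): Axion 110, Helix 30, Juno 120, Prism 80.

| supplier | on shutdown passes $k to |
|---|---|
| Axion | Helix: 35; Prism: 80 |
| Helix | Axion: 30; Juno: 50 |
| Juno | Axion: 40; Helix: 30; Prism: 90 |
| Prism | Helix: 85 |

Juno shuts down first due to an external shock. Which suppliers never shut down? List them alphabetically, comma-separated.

Round 1 — Juno shuts down (initial).
  Axion: +40 → 40 < 110
  Helix: +30 → 30 ≥ 30
  Prism: +90 → 90 ≥ 80
Round 2 — Helix, Prism shut down.
  Axion: +30 → 70 < 110
No further shutdowns.

Axion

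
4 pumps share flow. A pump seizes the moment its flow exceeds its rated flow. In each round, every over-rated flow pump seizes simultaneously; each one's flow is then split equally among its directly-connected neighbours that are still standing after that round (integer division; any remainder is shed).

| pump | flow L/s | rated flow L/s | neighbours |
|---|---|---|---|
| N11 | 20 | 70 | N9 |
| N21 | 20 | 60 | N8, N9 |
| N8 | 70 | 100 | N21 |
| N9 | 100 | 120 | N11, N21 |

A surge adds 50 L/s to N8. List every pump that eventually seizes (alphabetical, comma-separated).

N11, N21, N8, N9

Round 1 — N8 at 120 > 100. N8 seizes.
  N8 sheds 120 L/s to N21: 120 each.
    N21: 20+120 = 140 > 60
Round 2 — N21 seizes.
  N21 sheds 140 L/s to N9: 140 each.
    N9: 100+140 = 240 > 120
Round 3 — N9 seizes.
  N9 sheds 240 L/s to N11: 240 each.
    N11: 20+240 = 260 > 70
Round 4 — N11 seizes.
  N11 sheds 260 L/s: no online neighbours, lost.
No further seizures.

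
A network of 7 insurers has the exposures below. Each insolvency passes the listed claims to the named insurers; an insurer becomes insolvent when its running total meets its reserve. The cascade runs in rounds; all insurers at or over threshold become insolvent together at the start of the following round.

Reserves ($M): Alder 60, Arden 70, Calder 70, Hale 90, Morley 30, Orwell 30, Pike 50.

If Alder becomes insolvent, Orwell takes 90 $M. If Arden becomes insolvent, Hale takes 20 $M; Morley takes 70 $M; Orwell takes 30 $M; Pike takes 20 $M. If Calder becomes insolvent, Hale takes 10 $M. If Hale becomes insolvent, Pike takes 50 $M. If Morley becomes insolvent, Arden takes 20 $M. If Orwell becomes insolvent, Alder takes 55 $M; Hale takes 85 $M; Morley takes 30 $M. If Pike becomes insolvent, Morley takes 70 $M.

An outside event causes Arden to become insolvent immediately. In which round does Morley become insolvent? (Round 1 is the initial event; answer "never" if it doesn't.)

Round 1 — Arden becomes insolvent (initial).
  Hale: +20 → 20 < 90
  Morley: +70 → 70 ≥ 30
  Orwell: +30 → 30 ≥ 30
  Pike: +20 → 20 < 50
Round 2 — Morley, Orwell become insolvent.
  Alder: +55 → 55 < 60
  Hale: +85 → 105 ≥ 90
Round 3 — Hale becomes insolvent.
  Pike: +50 → 70 ≥ 50
Round 4 — Pike becomes insolvent.
No further insolvencies.

2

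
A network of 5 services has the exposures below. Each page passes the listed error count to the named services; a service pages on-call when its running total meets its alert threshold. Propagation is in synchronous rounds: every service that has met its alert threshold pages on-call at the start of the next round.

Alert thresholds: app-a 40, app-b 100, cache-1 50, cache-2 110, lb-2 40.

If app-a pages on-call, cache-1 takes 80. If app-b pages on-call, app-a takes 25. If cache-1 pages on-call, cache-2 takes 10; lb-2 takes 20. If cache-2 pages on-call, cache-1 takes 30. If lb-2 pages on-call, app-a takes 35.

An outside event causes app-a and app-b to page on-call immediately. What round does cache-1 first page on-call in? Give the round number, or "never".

Round 1 — app-a, app-b page on-call (initial).
  cache-1: +80 → 80 ≥ 50
Round 2 — cache-1 pages on-call.
  cache-2: +10 → 10 < 110
  lb-2: +20 → 20 < 40
No further pages.

2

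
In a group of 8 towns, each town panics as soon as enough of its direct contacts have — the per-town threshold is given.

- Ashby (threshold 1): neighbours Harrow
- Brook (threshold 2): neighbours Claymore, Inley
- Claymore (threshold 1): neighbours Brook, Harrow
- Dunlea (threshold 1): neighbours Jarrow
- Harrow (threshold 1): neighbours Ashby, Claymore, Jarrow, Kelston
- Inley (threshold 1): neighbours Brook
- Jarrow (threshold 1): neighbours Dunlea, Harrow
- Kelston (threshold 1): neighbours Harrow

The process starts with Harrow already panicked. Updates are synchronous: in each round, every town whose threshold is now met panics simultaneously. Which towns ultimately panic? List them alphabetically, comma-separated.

Ashby, Claymore, Dunlea, Harrow, Jarrow, Kelston

Round 1 — Harrow panics (initial).
Round 2 — checking thresholds:
  Ashby: 1 of 1 neighbours ≥ 1, panics.
  Claymore: 1 of 2 neighbours ≥ 1, panics.
  Jarrow: 1 of 2 neighbours ≥ 1, panics.
  Kelston: 1 of 1 neighbours ≥ 1, panics.
Round 3 — checking thresholds:
  Brook: 1 of 2 neighbours < 2, holds.
  Dunlea: 1 of 1 neighbours ≥ 1, panics.
Round 4 — no new panics; cascade stops.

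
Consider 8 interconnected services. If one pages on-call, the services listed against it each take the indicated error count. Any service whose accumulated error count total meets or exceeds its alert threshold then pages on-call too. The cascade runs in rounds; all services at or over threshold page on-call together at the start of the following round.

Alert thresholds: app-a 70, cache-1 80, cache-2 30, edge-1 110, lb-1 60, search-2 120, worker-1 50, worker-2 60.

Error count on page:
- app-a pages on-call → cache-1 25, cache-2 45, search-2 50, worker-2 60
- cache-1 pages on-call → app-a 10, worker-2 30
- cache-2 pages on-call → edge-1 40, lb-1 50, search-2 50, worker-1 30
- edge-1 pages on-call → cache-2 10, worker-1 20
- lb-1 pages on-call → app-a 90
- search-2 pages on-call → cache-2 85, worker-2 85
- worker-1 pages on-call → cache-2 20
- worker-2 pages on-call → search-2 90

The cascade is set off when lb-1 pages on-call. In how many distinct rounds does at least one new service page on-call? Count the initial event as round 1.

Round 1 — lb-1 pages on-call (initial).
  app-a: +90 → 90 ≥ 70
Round 2 — app-a pages on-call.
  cache-1: +25 → 25 < 80
  cache-2: +45 → 45 ≥ 30
  search-2: +50 → 50 < 120
  worker-2: +60 → 60 ≥ 60
Round 3 — cache-2, worker-2 page on-call.
  edge-1: +40 → 40 < 110
  search-2: +50+90 → 190 ≥ 120
  worker-1: +30 → 30 < 50
Round 4 — search-2 pages on-call.
No further pages.

4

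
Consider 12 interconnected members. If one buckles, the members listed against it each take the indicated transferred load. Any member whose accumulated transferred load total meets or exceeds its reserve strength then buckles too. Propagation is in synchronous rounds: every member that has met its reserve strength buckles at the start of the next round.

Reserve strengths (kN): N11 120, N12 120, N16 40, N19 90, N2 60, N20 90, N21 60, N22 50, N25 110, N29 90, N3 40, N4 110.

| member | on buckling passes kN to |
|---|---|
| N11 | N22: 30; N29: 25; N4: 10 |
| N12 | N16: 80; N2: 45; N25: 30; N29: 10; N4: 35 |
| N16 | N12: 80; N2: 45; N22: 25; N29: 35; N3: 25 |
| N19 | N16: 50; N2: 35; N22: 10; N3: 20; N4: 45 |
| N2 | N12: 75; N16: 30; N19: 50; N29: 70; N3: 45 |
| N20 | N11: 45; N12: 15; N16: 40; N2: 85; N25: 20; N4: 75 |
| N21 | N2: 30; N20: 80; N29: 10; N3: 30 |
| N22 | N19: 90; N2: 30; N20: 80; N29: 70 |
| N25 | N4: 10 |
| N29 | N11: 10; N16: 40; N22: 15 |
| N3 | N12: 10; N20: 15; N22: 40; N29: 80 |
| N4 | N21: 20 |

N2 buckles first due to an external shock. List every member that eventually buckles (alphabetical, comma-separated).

Round 1 — N2 buckles (initial).
  N12: +75 → 75 < 120
  N16: +30 → 30 < 40
  N19: +50 → 50 < 90
  N29: +70 → 70 < 90
  N3: +45 → 45 ≥ 40
Round 2 — N3 buckles.
  N12: +10 → 85 < 120
  N20: +15 → 15 < 90
  N22: +40 → 40 < 50
  N29: +80 → 150 ≥ 90
Round 3 — N29 buckles.
  N11: +10 → 10 < 120
  N16: +40 → 70 ≥ 40
  N22: +15 → 55 ≥ 50
Round 4 — N16, N22 buckle.
  N12: +80 → 165 ≥ 120
  N19: +90 → 140 ≥ 90
  N20: +80 → 95 ≥ 90
Round 5 — N12, N19, N20 buckle.
  N11: +45 → 55 < 120
  N25: +30+20 → 50 < 110
  N4: +35+45+75 → 155 ≥ 110
Round 6 — N4 buckles.
  N21: +20 → 20 < 60
No further bucklings.

N12, N16, N19, N2, N20, N22, N29, N3, N4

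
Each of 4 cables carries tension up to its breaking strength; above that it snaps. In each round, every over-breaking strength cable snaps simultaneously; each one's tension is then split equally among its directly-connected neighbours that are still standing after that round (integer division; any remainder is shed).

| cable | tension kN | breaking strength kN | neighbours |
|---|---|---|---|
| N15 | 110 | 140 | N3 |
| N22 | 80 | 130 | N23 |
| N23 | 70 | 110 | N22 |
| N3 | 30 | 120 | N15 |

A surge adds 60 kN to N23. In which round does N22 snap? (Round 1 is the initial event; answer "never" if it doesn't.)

2

Round 1 — N23 at 130 > 110. N23 snaps.
  N23 sheds 130 kN to N22: 130 each.
    N22: 80+130 = 210 > 130
Round 2 — N22 snaps.
  N22 sheds 210 kN: no online neighbours, lost.
No further breaks.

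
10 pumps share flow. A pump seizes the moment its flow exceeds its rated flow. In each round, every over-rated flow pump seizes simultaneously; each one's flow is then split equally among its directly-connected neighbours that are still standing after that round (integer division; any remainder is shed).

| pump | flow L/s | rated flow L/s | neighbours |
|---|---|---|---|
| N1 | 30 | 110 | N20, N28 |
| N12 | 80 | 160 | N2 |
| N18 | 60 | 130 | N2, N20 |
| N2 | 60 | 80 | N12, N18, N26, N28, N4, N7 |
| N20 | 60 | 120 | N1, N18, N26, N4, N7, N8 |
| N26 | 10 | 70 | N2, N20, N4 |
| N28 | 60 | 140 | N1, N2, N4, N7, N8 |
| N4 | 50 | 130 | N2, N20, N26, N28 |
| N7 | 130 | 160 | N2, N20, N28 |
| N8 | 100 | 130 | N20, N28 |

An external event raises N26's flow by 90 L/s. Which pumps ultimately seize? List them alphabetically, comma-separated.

Round 1 — N26 at 100 > 70. N26 seizes.
  N26 sheds 100 L/s to N2, N20, N4: 33 each (1 lost).
    N2: 60+33 = 93 > 80
    N20: 60+33 = 93 ≤ 120
    N4: 50+33 = 83 ≤ 130
Round 2 — N2 seizes.
  N2 sheds 93 L/s to N12, N18, N28, N4, N7: 18 each (3 lost).
    N12: 80+18 = 98 ≤ 160
    N18: 60+18 = 78 ≤ 130
    N28: 60+18 = 78 ≤ 140
    N4: 83+18 = 101 ≤ 130
    N7: 130+18 = 148 ≤ 160
No further seizures.

N2, N26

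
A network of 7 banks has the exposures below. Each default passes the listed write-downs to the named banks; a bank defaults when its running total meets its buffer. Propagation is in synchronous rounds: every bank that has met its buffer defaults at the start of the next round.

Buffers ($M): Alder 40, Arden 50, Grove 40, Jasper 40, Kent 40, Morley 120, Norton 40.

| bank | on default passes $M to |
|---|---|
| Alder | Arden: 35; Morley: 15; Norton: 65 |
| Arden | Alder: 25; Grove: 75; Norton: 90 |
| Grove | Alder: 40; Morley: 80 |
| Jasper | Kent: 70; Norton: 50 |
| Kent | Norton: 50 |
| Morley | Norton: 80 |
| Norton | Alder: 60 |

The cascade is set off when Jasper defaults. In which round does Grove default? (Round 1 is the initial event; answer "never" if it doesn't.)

never

Round 1 — Jasper defaults (initial).
  Kent: +70 → 70 ≥ 40
  Norton: +50 → 50 ≥ 40
Round 2 — Kent, Norton default.
  Alder: +60 → 60 ≥ 40
Round 3 — Alder defaults.
  Arden: +35 → 35 < 50
  Morley: +15 → 15 < 120
No further defaults.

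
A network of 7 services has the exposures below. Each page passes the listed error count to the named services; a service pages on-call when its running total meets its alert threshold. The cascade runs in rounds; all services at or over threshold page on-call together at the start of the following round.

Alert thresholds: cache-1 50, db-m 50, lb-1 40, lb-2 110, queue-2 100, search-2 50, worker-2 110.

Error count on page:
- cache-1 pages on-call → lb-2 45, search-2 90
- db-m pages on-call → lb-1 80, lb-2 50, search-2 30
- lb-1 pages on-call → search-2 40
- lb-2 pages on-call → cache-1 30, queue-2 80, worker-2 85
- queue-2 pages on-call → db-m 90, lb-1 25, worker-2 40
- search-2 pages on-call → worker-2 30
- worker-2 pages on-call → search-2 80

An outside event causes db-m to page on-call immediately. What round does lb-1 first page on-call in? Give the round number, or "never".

Round 1 — db-m pages on-call (initial).
  lb-1: +80 → 80 ≥ 40
  lb-2: +50 → 50 < 110
  search-2: +30 → 30 < 50
Round 2 — lb-1 pages on-call.
  search-2: +40 → 70 ≥ 50
Round 3 — search-2 pages on-call.
  worker-2: +30 → 30 < 110
No further pages.

2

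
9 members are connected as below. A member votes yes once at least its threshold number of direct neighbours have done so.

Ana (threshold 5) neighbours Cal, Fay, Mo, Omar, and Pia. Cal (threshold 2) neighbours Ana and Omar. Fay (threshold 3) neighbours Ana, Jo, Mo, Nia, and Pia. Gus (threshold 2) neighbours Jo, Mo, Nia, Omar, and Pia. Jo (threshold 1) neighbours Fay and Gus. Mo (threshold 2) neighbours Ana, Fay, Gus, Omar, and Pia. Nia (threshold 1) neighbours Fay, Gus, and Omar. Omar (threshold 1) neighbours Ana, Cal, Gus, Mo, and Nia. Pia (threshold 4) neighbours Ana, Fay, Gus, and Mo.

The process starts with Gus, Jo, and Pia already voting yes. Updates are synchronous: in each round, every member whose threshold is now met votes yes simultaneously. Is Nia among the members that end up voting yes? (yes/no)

yes

Round 1 — Gus, Jo, Pia vote yes (initial).
Round 2 — checking thresholds:
  Ana: 1 of 5 neighbours < 5, holds.
  Fay: 2 of 5 neighbours < 3, holds.
  Mo: 2 of 5 neighbours ≥ 2, votes yes.
  Nia: 1 of 3 neighbours ≥ 1, votes yes.
  Omar: 1 of 5 neighbours ≥ 1, votes yes.
Round 3 — checking thresholds:
  Ana: 3 of 5 neighbours < 5, holds.
  Cal: 1 of 2 neighbours < 2, holds.
  Fay: 4 of 5 neighbours ≥ 3, votes yes.
Round 4 — no new yes votes; cascade stops.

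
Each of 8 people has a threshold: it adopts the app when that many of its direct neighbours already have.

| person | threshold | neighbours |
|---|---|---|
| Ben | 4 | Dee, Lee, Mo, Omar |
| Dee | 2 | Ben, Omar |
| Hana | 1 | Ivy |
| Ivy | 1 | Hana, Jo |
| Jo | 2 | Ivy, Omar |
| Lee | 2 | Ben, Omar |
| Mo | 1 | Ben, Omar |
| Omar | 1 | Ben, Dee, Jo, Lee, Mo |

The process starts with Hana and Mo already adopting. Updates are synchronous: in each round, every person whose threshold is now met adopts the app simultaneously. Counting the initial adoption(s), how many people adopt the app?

5

Round 1 — Hana, Mo adopt the app (initial).
Round 2 — checking thresholds:
  Ben: 1 of 4 neighbours < 4, not yet.
  Ivy: 1 of 2 neighbours ≥ 1, adopts the app.
  Omar: 1 of 5 neighbours ≥ 1, adopts the app.
Round 3 — checking thresholds:
  Ben: 2 of 4 neighbours < 4, not yet.
  Dee: 1 of 2 neighbours < 2, not yet.
  Jo: 2 of 2 neighbours ≥ 2, adopts the app.
  Lee: 1 of 2 neighbours < 2, not yet.
Round 4 — no new adoptions; cascade stops.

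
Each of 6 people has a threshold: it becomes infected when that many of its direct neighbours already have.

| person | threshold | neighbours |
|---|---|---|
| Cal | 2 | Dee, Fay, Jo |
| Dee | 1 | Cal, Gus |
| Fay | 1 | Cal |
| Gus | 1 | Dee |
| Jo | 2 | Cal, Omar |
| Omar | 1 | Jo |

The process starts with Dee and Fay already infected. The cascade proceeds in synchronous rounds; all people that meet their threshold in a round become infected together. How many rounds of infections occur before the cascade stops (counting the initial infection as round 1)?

2

Round 1 — Dee, Fay become infected (initial).
Round 2 — checking thresholds:
  Cal: 2 of 3 neighbours ≥ 2, becomes infected.
  Gus: 1 of 1 neighbours ≥ 1, becomes infected.
Round 3 — no new infections; cascade stops.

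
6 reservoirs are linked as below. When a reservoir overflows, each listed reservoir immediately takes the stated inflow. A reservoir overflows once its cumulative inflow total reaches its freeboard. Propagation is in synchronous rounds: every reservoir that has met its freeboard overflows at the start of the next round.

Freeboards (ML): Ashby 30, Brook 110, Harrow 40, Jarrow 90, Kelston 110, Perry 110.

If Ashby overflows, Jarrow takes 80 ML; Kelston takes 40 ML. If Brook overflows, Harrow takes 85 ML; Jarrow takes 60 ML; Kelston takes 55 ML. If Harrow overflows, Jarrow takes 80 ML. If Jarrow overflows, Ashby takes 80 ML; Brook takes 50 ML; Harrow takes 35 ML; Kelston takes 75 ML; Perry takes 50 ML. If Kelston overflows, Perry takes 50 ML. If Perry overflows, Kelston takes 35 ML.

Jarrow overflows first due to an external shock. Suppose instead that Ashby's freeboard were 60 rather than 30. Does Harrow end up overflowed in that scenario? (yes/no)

With Ashby's freeboard at 60:
Round 1 — Jarrow overflows (initial).
  Ashby: +80 → 80 ≥ 60
  Brook: +50 → 50 < 110
  Harrow: +35 → 35 < 40
  Kelston: +75 → 75 < 110
  Perry: +50 → 50 < 110
Round 2 — Ashby overflows.
  Kelston: +40 → 115 ≥ 110
Round 3 — Kelston overflows.
  Perry: +50 → 100 < 110
No further overflows.

no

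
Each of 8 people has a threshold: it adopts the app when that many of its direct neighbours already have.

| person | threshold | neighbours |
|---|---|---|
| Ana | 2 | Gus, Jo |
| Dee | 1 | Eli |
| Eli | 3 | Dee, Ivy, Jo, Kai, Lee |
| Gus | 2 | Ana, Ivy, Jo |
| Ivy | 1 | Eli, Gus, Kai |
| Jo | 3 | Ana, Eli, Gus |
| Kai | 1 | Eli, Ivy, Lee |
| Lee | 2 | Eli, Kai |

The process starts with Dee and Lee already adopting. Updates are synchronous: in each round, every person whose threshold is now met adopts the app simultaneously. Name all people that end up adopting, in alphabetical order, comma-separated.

Round 1 — Dee, Lee adopt the app (initial).
Round 2 — checking thresholds:
  Eli: 2 of 5 neighbours < 3, holds.
  Kai: 1 of 3 neighbours ≥ 1, adopts the app.
Round 3 — checking thresholds:
  Eli: 3 of 5 neighbours ≥ 3, adopts the app.
  Ivy: 1 of 3 neighbours ≥ 1, adopts the app.
Round 4 — no new adoptions; cascade stops.

Dee, Eli, Ivy, Kai, Lee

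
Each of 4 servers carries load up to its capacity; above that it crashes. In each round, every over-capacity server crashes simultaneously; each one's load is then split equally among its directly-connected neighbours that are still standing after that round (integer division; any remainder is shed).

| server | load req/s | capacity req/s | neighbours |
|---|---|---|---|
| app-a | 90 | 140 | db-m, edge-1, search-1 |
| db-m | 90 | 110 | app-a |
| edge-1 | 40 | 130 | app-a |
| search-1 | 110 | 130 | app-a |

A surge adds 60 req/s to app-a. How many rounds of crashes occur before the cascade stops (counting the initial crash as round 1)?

Round 1 — app-a at 150 > 140. app-a crashes.
  app-a sheds 150 req/s to db-m, edge-1, search-1: 50 each.
    db-m: 90+50 = 140 > 110
    edge-1: 40+50 = 90 ≤ 130
    search-1: 110+50 = 160 > 130
Round 2 — db-m, search-1 crash.
  db-m sheds 140 req/s: no online neighbours, lost.
  search-1 sheds 160 req/s: no online neighbours, lost.
No further crashes.

2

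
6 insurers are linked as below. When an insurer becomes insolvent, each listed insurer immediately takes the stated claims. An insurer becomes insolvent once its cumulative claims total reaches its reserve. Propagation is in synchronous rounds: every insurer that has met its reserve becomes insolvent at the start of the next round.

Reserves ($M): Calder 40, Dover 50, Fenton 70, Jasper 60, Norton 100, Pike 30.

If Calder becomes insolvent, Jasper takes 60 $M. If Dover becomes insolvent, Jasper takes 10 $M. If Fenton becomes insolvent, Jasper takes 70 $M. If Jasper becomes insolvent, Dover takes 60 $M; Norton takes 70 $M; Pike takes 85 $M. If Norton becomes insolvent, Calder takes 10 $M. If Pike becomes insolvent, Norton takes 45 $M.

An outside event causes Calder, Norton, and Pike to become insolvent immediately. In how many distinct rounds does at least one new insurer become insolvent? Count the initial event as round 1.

3

Round 1 — Calder, Norton, Pike become insolvent (initial).
  Jasper: +60 → 60 ≥ 60
Round 2 — Jasper becomes insolvent.
  Dover: +60 → 60 ≥ 50
Round 3 — Dover becomes insolvent.
No further insolvencies.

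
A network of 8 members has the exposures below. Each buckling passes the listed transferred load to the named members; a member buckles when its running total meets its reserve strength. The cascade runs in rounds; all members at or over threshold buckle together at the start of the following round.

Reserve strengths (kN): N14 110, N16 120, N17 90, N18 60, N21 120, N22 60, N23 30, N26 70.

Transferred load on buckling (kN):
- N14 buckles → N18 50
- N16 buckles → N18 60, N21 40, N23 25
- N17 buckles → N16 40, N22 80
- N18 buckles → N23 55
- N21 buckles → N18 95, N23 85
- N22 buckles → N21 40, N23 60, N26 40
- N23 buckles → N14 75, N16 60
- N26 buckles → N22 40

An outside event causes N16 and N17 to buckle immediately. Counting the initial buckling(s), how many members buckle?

5

Round 1 — N16, N17 buckle (initial).
  N18: +60 → 60 ≥ 60
  N21: +40 → 40 < 120
  N22: +80 → 80 ≥ 60
  N23: +25 → 25 < 30
Round 2 — N18, N22 buckle.
  N21: +40 → 80 < 120
  N23: +55+60 → 140 ≥ 30
  N26: +40 → 40 < 70
Round 3 — N23 buckles.
  N14: +75 → 75 < 110
No further bucklings.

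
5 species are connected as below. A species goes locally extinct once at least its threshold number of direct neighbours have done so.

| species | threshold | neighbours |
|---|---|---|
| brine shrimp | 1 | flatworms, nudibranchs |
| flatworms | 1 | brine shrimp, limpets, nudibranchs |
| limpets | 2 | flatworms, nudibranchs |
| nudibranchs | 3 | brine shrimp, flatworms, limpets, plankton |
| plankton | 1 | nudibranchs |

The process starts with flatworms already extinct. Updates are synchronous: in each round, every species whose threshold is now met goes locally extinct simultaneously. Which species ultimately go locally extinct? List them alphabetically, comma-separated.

Round 1 — flatworms goes locally extinct (initial).
Round 2 — checking thresholds:
  brine shrimp: 1 of 2 neighbours ≥ 1, goes locally extinct.
  limpets: 1 of 2 neighbours < 2, below threshold.
  nudibranchs: 1 of 4 neighbours < 3, below threshold.
Round 3 — no new extinctions; cascade stops.

brine shrimp, flatworms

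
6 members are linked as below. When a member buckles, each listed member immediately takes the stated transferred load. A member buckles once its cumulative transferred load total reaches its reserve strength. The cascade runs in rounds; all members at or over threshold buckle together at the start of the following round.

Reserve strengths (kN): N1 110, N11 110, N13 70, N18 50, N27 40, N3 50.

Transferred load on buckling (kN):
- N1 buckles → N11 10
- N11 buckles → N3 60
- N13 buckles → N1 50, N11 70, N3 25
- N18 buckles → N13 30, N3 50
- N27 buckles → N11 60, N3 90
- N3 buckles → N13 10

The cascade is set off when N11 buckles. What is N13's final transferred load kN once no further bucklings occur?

10

Round 1 — N11 buckles (initial).
  N3: +60 → 60 ≥ 50
Round 2 — N3 buckles.
  N13: +10 → 10 < 70
No further bucklings.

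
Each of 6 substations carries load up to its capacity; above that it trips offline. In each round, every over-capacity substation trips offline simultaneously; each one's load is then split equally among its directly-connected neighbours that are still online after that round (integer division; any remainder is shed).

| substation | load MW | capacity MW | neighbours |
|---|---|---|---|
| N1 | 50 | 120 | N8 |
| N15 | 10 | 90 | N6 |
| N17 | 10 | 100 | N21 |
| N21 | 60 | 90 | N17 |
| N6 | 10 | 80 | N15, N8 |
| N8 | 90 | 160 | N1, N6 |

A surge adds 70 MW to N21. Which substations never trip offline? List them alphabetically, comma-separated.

N1, N15, N6, N8

Round 1 — N21 at 130 > 90. N21 trips offline.
  N21 sheds 130 MW to N17: 130 each.
    N17: 10+130 = 140 > 100
Round 2 — N17 trips offline.
  N17 sheds 140 MW: no online neighbours, lost.
No further trips.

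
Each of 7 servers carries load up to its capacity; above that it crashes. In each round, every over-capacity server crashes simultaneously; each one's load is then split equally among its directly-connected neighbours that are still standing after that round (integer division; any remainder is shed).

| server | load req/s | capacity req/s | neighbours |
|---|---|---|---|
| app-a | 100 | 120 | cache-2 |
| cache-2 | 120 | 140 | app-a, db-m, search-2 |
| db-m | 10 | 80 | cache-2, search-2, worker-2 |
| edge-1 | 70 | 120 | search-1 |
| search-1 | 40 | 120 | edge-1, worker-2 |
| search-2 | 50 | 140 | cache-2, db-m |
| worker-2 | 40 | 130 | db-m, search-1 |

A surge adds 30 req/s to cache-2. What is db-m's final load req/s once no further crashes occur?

Round 1 — cache-2 at 150 > 140. cache-2 crashes.
  cache-2 sheds 150 req/s to app-a, db-m, search-2: 50 each.
    app-a: 100+50 = 150 > 120
    db-m: 10+50 = 60 ≤ 80
    search-2: 50+50 = 100 ≤ 140
Round 2 — app-a crashes.
  app-a sheds 150 req/s: no online neighbours, lost.
No further crashes.

60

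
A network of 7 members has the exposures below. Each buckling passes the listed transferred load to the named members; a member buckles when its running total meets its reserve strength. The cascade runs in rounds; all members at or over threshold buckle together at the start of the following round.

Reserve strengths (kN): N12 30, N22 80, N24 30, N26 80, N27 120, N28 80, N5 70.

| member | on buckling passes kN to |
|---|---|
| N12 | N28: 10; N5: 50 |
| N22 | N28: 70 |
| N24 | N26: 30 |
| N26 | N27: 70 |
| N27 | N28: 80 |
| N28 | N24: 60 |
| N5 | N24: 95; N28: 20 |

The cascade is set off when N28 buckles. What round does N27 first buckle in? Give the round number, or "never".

never

Round 1 — N28 buckles (initial).
  N24: +60 → 60 ≥ 30
Round 2 — N24 buckles.
  N26: +30 → 30 < 80
No further bucklings.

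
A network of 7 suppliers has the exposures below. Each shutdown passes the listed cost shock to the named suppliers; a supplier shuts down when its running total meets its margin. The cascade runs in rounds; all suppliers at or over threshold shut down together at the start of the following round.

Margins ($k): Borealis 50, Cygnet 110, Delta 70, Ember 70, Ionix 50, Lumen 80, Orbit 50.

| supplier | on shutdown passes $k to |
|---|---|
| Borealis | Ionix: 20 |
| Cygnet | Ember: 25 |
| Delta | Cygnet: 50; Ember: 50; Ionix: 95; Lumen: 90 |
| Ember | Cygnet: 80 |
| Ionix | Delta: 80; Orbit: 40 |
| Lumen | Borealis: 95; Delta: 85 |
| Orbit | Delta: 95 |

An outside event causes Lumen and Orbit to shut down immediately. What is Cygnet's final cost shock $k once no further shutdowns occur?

50

Round 1 — Lumen, Orbit shut down (initial).
  Borealis: +95 → 95 ≥ 50
  Delta: +85+95 → 180 ≥ 70
Round 2 — Borealis, Delta shut down.
  Cygnet: +50 → 50 < 110
  Ember: +50 → 50 < 70
  Ionix: +20+95 → 115 ≥ 50
Round 3 — Ionix shuts down.
No further shutdowns.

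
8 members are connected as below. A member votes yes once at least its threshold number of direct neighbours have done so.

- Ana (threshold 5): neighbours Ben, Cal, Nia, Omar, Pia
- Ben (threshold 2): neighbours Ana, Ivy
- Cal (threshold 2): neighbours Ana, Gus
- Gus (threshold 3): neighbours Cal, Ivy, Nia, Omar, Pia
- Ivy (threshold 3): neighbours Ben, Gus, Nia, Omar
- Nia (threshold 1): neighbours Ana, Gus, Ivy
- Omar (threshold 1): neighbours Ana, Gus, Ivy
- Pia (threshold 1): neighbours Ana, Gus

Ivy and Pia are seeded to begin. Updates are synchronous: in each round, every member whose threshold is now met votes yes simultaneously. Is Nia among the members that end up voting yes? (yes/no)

Round 1 — Ivy, Pia vote yes (initial).
Round 2 — checking thresholds:
  Ana: 1 of 5 neighbours < 5, not yet.
  Ben: 1 of 2 neighbours < 2, not yet.
  Gus: 2 of 5 neighbours < 3, not yet.
  Nia: 1 of 3 neighbours ≥ 1, votes yes.
  Omar: 1 of 3 neighbours ≥ 1, votes yes.
Round 3 — checking thresholds:
  Ana: 3 of 5 neighbours < 5, not yet.
  Ben: 1 of 2 neighbours < 2, not yet.
  Gus: 4 of 5 neighbours ≥ 3, votes yes.
Round 4 — no new yes votes; cascade stops.

yes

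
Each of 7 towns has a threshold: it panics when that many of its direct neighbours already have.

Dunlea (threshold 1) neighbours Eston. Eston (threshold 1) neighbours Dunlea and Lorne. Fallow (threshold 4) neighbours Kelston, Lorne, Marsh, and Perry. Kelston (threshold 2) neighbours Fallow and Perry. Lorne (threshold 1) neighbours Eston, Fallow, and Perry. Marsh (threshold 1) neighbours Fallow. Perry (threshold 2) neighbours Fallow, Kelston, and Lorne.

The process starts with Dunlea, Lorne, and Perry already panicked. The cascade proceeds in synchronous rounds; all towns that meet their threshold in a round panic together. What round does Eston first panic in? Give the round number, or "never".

2

Round 1 — Dunlea, Lorne, Perry panic (initial).
Round 2 — checking thresholds:
  Eston: 2 of 2 neighbours ≥ 1, panics.
  Fallow: 2 of 4 neighbours < 4, below threshold.
  Kelston: 1 of 2 neighbours < 2, below threshold.
Round 3 — no new panics; cascade stops.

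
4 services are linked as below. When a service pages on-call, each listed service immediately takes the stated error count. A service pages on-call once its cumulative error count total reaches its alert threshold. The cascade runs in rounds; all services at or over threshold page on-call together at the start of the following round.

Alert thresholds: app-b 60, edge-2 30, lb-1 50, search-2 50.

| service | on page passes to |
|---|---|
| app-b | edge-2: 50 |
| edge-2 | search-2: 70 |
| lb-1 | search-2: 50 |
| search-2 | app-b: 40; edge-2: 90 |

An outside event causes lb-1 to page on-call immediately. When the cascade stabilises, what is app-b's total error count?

40

Round 1 — lb-1 pages on-call (initial).
  search-2: +50 → 50 ≥ 50
Round 2 — search-2 pages on-call.
  app-b: +40 → 40 < 60
  edge-2: +90 → 90 ≥ 30
Round 3 — edge-2 pages on-call.
No further pages.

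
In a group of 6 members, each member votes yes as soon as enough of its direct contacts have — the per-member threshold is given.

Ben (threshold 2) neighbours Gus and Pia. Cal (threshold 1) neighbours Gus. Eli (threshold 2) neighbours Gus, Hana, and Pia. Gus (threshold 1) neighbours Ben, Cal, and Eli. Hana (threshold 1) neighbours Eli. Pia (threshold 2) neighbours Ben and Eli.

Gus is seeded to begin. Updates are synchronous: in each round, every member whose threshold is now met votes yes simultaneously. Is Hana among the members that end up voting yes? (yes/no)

Round 1 — Gus votes yes (initial).
Round 2 — checking thresholds:
  Ben: 1 of 2 neighbours < 2, holds.
  Cal: 1 of 1 neighbours ≥ 1, votes yes.
  Eli: 1 of 3 neighbours < 2, holds.
Round 3 — no new yes votes; cascade stops.

no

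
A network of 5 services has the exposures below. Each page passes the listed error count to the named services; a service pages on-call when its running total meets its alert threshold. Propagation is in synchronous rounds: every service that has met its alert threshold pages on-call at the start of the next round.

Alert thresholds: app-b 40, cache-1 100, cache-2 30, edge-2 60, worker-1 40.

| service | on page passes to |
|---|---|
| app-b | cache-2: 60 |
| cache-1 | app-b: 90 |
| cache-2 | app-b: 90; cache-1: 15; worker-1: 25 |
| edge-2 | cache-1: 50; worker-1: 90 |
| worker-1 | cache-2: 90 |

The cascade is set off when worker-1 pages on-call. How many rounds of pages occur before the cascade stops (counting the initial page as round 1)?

Round 1 — worker-1 pages on-call (initial).
  cache-2: +90 → 90 ≥ 30
Round 2 — cache-2 pages on-call.
  app-b: +90 → 90 ≥ 40
  cache-1: +15 → 15 < 100
Round 3 — app-b pages on-call.
No further pages.

3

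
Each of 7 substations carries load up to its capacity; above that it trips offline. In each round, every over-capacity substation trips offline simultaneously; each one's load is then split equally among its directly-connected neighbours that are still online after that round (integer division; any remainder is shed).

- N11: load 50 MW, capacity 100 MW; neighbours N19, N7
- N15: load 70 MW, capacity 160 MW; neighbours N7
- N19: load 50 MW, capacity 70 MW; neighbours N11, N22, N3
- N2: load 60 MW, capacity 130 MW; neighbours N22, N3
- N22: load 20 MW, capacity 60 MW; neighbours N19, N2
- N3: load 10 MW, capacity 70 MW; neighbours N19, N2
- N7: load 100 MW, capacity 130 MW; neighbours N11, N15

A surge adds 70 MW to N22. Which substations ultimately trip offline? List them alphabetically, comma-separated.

Round 1 — N22 at 90 > 60. N22 trips offline.
  N22 sheds 90 MW to N19, N2: 45 each.
    N19: 50+45 = 95 > 70
    N2: 60+45 = 105 ≤ 130
Round 2 — N19 trips offline.
  N19 sheds 95 MW to N11, N3: 47 each (1 lost).
    N11: 50+47 = 97 ≤ 100
    N3: 10+47 = 57 ≤ 70
No further trips.

N19, N22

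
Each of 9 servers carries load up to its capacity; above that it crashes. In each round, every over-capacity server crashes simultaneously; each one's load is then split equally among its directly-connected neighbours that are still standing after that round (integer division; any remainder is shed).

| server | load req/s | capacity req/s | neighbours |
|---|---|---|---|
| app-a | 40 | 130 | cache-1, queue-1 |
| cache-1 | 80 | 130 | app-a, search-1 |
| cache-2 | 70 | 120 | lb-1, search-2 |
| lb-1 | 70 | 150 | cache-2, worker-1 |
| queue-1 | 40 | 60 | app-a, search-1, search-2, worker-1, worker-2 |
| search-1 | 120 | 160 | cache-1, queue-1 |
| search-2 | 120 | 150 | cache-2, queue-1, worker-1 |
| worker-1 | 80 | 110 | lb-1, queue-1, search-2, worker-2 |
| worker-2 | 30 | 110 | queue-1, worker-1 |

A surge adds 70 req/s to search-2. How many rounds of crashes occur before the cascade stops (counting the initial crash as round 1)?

Round 1 — search-2 at 190 > 150. search-2 crashes.
  search-2 sheds 190 req/s to cache-2, queue-1, worker-1: 63 each (1 lost).
    cache-2: 70+63 = 133 > 120
    queue-1: 40+63 = 103 > 60
    worker-1: 80+63 = 143 > 110
Round 2 — cache-2, queue-1, worker-1 crash.
  cache-2 sheds 133 req/s to lb-1: 133 each.
    lb-1: 70+133 = 203 > 150
  queue-1 sheds 103 req/s to app-a, search-1, worker-2: 34 each (1 lost).
    app-a: 40+34 = 74 ≤ 130
    search-1: 120+34 = 154 ≤ 160
    worker-2: 30+34 = 64 ≤ 110
  worker-1 sheds 143 req/s to lb-1, worker-2: 71 each (1 lost).
    lb-1: 203+71 = 274 > 150
    worker-2: 64+71 = 135 > 110
Round 3 — lb-1, worker-2 crash.
  lb-1 sheds 274 req/s: no online neighbours, lost.
  worker-2 sheds 135 req/s: no online neighbours, lost.
No further crashes.

3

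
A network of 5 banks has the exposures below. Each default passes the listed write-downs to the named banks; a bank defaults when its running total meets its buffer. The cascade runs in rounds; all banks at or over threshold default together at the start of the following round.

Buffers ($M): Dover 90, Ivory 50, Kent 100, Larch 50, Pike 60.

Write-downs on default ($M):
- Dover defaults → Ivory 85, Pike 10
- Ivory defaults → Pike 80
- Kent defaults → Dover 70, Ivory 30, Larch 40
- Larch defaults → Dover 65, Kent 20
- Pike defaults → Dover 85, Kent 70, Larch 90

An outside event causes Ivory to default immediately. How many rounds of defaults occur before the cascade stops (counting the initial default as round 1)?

Round 1 — Ivory defaults (initial).
  Pike: +80 → 80 ≥ 60
Round 2 — Pike defaults.
  Dover: +85 → 85 < 90
  Kent: +70 → 70 < 100
  Larch: +90 → 90 ≥ 50
Round 3 — Larch defaults.
  Dover: +65 → 150 ≥ 90
  Kent: +20 → 90 < 100
Round 4 — Dover defaults.
No further defaults.

4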